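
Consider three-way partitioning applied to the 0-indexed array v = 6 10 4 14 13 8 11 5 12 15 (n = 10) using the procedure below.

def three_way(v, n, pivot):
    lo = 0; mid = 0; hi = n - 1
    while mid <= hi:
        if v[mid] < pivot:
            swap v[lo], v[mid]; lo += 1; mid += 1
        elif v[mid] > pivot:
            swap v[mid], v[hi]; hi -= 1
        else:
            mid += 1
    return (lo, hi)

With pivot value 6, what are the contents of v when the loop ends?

lo=0 mid=0 hi=9
6=6: mid=1
10>6: swap(1,9), hi=8 ⇒ 6 15 4 14 13 8 11 5 12 10
15>6: swap(1,8), hi=7 ⇒ 6 12 4 14 13 8 11 5 15 10
12>6: swap(1,7), hi=6 ⇒ 6 5 4 14 13 8 11 12 15 10
5<6: swap(0,1), lo=1 mid=2 ⇒ 5 6 4 14 13 8 11 12 15 10
4<6: swap(1,2), lo=2 mid=3 ⇒ 5 4 6 14 13 8 11 12 15 10
14>6: swap(3,6), hi=5 ⇒ 5 4 6 11 13 8 14 12 15 10
11>6: swap(3,5), hi=4 ⇒ 5 4 6 8 13 11 14 12 15 10
8>6: swap(3,4), hi=3 ⇒ 5 4 6 13 8 11 14 12 15 10
13>6: swap(3,3), hi=2 ⇒ 5 4 6 13 8 11 14 12 15 10
done. lo=2 hi=2; v=5 4 6 13 8 11 14 12 15 10

5 4 6 13 8 11 14 12 15 10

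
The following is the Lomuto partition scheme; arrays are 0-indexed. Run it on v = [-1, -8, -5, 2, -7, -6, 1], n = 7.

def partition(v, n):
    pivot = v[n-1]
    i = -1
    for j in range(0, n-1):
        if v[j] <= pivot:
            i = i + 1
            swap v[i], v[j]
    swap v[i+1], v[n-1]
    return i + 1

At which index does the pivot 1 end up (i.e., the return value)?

pivot = v[6] = 1; i = -1
j=0: v[0]=-1 ≤ 1 → i=0, swap v[0],v[0] (no change) → [-1, -8, -5, 2, -7, -6, 1]
j=1: v[1]=-8 ≤ 1 → i=1, swap v[1],v[1] (no change) → [-1, -8, -5, 2, -7, -6, 1]
j=2: v[2]=-5 ≤ 1 → i=2, swap v[2],v[2] (no change) → [-1, -8, -5, 2, -7, -6, 1]
j=3: v[3]=2 > 1 → no swap
j=4: v[4]=-7 ≤ 1 → i=3, swap v[3],v[4] → [-1, -8, -5, -7, 2, -6, 1]
j=5: v[5]=-6 ≤ 1 → i=4, swap v[4],v[5] → [-1, -8, -5, -7, -6, 2, 1]
final swap v[5],v[6] → [-1, -8, -5, -7, -6, 1, 2]; return 5

5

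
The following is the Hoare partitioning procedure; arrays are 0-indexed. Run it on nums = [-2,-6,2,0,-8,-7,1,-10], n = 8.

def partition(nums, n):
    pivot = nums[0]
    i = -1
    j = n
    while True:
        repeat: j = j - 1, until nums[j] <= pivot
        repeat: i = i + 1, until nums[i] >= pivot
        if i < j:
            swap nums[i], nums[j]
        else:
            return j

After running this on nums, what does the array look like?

pivot=-2
j stops at 7 (-10), i stops at 0 (-2); swap ⇒ [-10,-6,2,0,-8,-7,1,-2]
j stops at 5 (-7), i stops at 2 (2); swap ⇒ [-10,-6,-7,0,-8,2,1,-2]
j stops at 4 (-8), i stops at 3 (0); swap ⇒ [-10,-6,-7,-8,0,2,1,-2]
j stops at 3, i stops at 4; i≥j ⇒ return 3. nums=[-10,-6,-7,-8,0,2,1,-2]

[-10,-6,-7,-8,0,2,1,-2]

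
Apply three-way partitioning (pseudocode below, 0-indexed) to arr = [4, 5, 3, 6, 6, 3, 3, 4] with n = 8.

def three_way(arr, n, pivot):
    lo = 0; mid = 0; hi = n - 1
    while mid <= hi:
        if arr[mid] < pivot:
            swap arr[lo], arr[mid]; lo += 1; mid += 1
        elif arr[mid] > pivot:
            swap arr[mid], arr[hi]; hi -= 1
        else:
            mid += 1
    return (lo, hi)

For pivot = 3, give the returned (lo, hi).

lo=0 mid=0 hi=7
4>3: swap(0,7), hi=6 ⇒ [4, 5, 3, 6, 6, 3, 3, 4]
4>3: swap(0,6), hi=5 ⇒ [3, 5, 3, 6, 6, 3, 4, 4]
3=3: mid=1
5>3: swap(1,5), hi=4 ⇒ [3, 3, 3, 6, 6, 5, 4, 4]
3=3: mid=2
3=3: mid=3
6>3: swap(3,4), hi=3 ⇒ [3, 3, 3, 6, 6, 5, 4, 4]
6>3: swap(3,3), hi=2 ⇒ [3, 3, 3, 6, 6, 5, 4, 4]
done. lo=0 hi=2; arr=[3, 3, 3, 6, 6, 5, 4, 4]

(0, 2)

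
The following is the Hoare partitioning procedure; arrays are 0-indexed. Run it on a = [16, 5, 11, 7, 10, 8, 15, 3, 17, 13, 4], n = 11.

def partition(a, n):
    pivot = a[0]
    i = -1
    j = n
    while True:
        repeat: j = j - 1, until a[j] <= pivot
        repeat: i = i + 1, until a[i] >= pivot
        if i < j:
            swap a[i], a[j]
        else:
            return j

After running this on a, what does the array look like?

pivot = a[0] = 16; i = -1, j = 11
j→10 (a[10]=4≤16), i→0 (a[0]=16≥16); i<j, swap → [4, 5, 11, 7, 10, 8, 15, 3, 17, 13, 16]
j→9 (a[9]=13≤16), i→8 (a[8]=17≥16); i<j, swap → [4, 5, 11, 7, 10, 8, 15, 3, 13, 17, 16]
j→8, i→9; i≥j, return j=8. a = [4, 5, 11, 7, 10, 8, 15, 3, 13, 17, 16]

[4, 5, 11, 7, 10, 8, 15, 3, 13, 17, 16]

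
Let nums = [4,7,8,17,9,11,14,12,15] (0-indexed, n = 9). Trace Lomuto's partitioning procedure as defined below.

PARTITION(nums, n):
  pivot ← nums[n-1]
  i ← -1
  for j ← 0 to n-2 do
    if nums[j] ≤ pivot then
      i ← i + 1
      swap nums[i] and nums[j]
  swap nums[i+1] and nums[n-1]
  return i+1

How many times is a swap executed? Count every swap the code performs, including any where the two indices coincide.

8

pivot=15, i=-1
j=0: 4≤15, i=0, swap(0,0) ⇒ [4,7,8,17,9,11,14,12,15]
j=1: 7≤15, i=1, swap(1,1) ⇒ [4,7,8,17,9,11,14,12,15]
j=2: 8≤15, i=2, swap(2,2) ⇒ [4,7,8,17,9,11,14,12,15]
j=3: 17>15, skip
j=4: 9≤15, i=3, swap(3,4) ⇒ [4,7,8,9,17,11,14,12,15]
j=5: 11≤15, i=4, swap(4,5) ⇒ [4,7,8,9,11,17,14,12,15]
j=6: 14≤15, i=5, swap(5,6) ⇒ [4,7,8,9,11,14,17,12,15]
j=7: 12≤15, i=6, swap(6,7) ⇒ [4,7,8,9,11,14,12,17,15]
swap(7,8) ⇒ [4,7,8,9,11,14,12,15,17]; return 7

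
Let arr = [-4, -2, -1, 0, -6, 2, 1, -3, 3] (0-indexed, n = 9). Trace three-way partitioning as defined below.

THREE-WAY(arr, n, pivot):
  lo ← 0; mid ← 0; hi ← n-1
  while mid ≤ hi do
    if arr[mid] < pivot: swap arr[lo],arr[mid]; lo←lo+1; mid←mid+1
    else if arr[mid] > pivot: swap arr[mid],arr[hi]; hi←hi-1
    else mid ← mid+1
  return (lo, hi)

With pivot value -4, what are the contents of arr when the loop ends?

[-6, -4, 0, -1, 2, 1, -3, 3, -2]

lo=0 mid=0 hi=8
-4=-4: mid=1
-2>-4: swap(1,8), hi=7 ⇒ [-4, 3, -1, 0, -6, 2, 1, -3, -2]
3>-4: swap(1,7), hi=6 ⇒ [-4, -3, -1, 0, -6, 2, 1, 3, -2]
-3>-4: swap(1,6), hi=5 ⇒ [-4, 1, -1, 0, -6, 2, -3, 3, -2]
1>-4: swap(1,5), hi=4 ⇒ [-4, 2, -1, 0, -6, 1, -3, 3, -2]
2>-4: swap(1,4), hi=3 ⇒ [-4, -6, -1, 0, 2, 1, -3, 3, -2]
-6<-4: swap(0,1), lo=1 mid=2 ⇒ [-6, -4, -1, 0, 2, 1, -3, 3, -2]
-1>-4: swap(2,3), hi=2 ⇒ [-6, -4, 0, -1, 2, 1, -3, 3, -2]
0>-4: swap(2,2), hi=1 ⇒ [-6, -4, 0, -1, 2, 1, -3, 3, -2]
done. lo=1 hi=1; arr=[-6, -4, 0, -1, 2, 1, -3, 3, -2]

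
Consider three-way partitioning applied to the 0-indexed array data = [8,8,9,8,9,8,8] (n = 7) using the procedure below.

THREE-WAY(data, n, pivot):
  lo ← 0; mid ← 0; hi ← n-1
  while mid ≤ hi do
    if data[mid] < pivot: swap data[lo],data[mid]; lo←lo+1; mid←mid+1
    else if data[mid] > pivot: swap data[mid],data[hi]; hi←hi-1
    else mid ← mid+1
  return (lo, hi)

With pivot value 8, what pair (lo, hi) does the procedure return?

pivot = 8; lo=0, mid=0, hi=6
data[mid]=8=8: mid=1
data[mid]=8=8: mid=2
data[mid]=9>8: swap data[2],data[6]; hi=5 → [8,8,8,8,9,8,9]
data[mid]=8=8: mid=3
data[mid]=8=8: mid=4
data[mid]=9>8: swap data[4],data[5]; hi=4 → [8,8,8,8,8,9,9]
data[mid]=8=8: mid=5
end: lo=0, hi=4; data = [8,8,8,8,8,9,9]

(0, 4)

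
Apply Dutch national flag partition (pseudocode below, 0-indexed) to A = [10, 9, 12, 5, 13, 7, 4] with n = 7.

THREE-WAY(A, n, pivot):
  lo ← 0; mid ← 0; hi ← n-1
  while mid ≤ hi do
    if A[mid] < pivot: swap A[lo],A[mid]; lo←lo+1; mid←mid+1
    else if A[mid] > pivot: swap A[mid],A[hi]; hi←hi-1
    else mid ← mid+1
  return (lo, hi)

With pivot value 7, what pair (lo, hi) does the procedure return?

(2, 2)

lo=0 mid=0 hi=6
10>7: swap(0,6), hi=5 ⇒ [4, 9, 12, 5, 13, 7, 10]
4<7: swap(0,0), lo=1 mid=1 ⇒ [4, 9, 12, 5, 13, 7, 10]
9>7: swap(1,5), hi=4 ⇒ [4, 7, 12, 5, 13, 9, 10]
7=7: mid=2
12>7: swap(2,4), hi=3 ⇒ [4, 7, 13, 5, 12, 9, 10]
13>7: swap(2,3), hi=2 ⇒ [4, 7, 5, 13, 12, 9, 10]
5<7: swap(1,2), lo=2 mid=3 ⇒ [4, 5, 7, 13, 12, 9, 10]
done. lo=2 hi=2; A=[4, 5, 7, 13, 12, 9, 10]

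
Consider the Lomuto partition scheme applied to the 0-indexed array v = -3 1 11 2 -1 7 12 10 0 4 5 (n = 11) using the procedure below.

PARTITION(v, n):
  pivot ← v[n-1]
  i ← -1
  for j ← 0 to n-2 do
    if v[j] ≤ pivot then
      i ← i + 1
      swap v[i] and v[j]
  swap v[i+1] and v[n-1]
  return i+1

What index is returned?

pivot=5, i=-1
j=0: -3≤5, i=0, swap(0,0) ⇒ -3 1 11 2 -1 7 12 10 0 4 5
j=1: 1≤5, i=1, swap(1,1) ⇒ -3 1 11 2 -1 7 12 10 0 4 5
j=2: 11>5, skip
j=3: 2≤5, i=2, swap(2,3) ⇒ -3 1 2 11 -1 7 12 10 0 4 5
j=4: -1≤5, i=3, swap(3,4) ⇒ -3 1 2 -1 11 7 12 10 0 4 5
j=5: 7>5, skip
j=6: 12>5, skip
j=7: 10>5, skip
j=8: 0≤5, i=4, swap(4,8) ⇒ -3 1 2 -1 0 7 12 10 11 4 5
j=9: 4≤5, i=5, swap(5,9) ⇒ -3 1 2 -1 0 4 12 10 11 7 5
swap(6,10) ⇒ -3 1 2 -1 0 4 5 10 11 7 12; return 6

6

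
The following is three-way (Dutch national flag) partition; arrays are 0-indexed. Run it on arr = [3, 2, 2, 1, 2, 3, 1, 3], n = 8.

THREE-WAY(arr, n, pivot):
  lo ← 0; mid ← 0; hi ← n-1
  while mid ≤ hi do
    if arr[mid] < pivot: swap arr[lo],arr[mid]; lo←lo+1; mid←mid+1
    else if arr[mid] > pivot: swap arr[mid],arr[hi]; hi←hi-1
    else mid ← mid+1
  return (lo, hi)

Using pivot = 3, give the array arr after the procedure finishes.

pivot = 3; lo=0, mid=0, hi=7
arr[mid]=3=3: mid=1
arr[mid]=2<3: swap arr[0],arr[1]; lo=1,mid=2 → [2, 3, 2, 1, 2, 3, 1, 3]
arr[mid]=2<3: swap arr[1],arr[2]; lo=2,mid=3 → [2, 2, 3, 1, 2, 3, 1, 3]
arr[mid]=1<3: swap arr[2],arr[3]; lo=3,mid=4 → [2, 2, 1, 3, 2, 3, 1, 3]
arr[mid]=2<3: swap arr[3],arr[4]; lo=4,mid=5 → [2, 2, 1, 2, 3, 3, 1, 3]
arr[mid]=3=3: mid=6
arr[mid]=1<3: swap arr[4],arr[6]; lo=5,mid=7 → [2, 2, 1, 2, 1, 3, 3, 3]
arr[mid]=3=3: mid=8
end: lo=5, hi=7; arr = [2, 2, 1, 2, 1, 3, 3, 3]

[2, 2, 1, 2, 1, 3, 3, 3]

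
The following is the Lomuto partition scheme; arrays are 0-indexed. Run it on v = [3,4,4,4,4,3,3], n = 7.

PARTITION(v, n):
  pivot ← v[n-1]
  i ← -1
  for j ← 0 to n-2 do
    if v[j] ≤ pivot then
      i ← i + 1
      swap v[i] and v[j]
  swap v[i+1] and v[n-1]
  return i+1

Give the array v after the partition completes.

[3,3,3,4,4,4,4]

pivot = v[6] = 3; i = -1
j=0: v[0]=3 ≤ 3 → i=0, swap v[0],v[0] (no change) → [3,4,4,4,4,3,3]
j=1: v[1]=4 > 3 → no swap
j=2: v[2]=4 > 3 → no swap
j=3: v[3]=4 > 3 → no swap
j=4: v[4]=4 > 3 → no swap
j=5: v[5]=3 ≤ 3 → i=1, swap v[1],v[5] → [3,3,4,4,4,4,3]
final swap v[2],v[6] → [3,3,3,4,4,4,4]; return 2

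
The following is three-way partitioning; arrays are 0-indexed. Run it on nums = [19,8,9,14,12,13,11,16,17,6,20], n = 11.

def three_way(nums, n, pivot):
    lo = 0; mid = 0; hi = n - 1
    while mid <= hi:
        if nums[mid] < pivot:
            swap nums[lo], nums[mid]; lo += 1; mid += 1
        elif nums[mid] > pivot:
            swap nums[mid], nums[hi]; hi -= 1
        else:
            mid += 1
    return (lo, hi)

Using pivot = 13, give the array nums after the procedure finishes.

[6,8,9,11,12,13,16,17,14,20,19]

lo=0 mid=0 hi=10
19>13: swap(0,10), hi=9 ⇒ [20,8,9,14,12,13,11,16,17,6,19]
20>13: swap(0,9), hi=8 ⇒ [6,8,9,14,12,13,11,16,17,20,19]
6<13: swap(0,0), lo=1 mid=1 ⇒ [6,8,9,14,12,13,11,16,17,20,19]
8<13: swap(1,1), lo=2 mid=2 ⇒ [6,8,9,14,12,13,11,16,17,20,19]
9<13: swap(2,2), lo=3 mid=3 ⇒ [6,8,9,14,12,13,11,16,17,20,19]
14>13: swap(3,8), hi=7 ⇒ [6,8,9,17,12,13,11,16,14,20,19]
17>13: swap(3,7), hi=6 ⇒ [6,8,9,16,12,13,11,17,14,20,19]
16>13: swap(3,6), hi=5 ⇒ [6,8,9,11,12,13,16,17,14,20,19]
11<13: swap(3,3), lo=4 mid=4 ⇒ [6,8,9,11,12,13,16,17,14,20,19]
12<13: swap(4,4), lo=5 mid=5 ⇒ [6,8,9,11,12,13,16,17,14,20,19]
13=13: mid=6
done. lo=5 hi=5; nums=[6,8,9,11,12,13,16,17,14,20,19]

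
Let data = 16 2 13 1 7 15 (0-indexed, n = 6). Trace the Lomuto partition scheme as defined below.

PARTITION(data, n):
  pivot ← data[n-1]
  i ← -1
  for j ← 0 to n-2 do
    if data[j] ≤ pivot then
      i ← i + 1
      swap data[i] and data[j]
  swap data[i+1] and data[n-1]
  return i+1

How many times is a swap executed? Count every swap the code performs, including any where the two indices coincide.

5

pivot = data[5] = 15; i = -1
j=0: data[0]=16 > 15 → no swap
j=1: data[1]=2 ≤ 15 → i=0, swap data[0],data[1] → 2 16 13 1 7 15
j=2: data[2]=13 ≤ 15 → i=1, swap data[1],data[2] → 2 13 16 1 7 15
j=3: data[3]=1 ≤ 15 → i=2, swap data[2],data[3] → 2 13 1 16 7 15
j=4: data[4]=7 ≤ 15 → i=3, swap data[3],data[4] → 2 13 1 7 16 15
final swap data[4],data[5] → 2 13 1 7 15 16; return 4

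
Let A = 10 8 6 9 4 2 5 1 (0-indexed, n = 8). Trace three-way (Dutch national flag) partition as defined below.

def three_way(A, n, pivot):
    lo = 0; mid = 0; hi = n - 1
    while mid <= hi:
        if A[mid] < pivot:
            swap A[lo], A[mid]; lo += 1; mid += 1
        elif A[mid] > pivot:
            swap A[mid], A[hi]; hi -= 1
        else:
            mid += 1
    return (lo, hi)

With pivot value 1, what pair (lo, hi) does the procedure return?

pivot = 1; lo=0, mid=0, hi=7
A[mid]=10>1: swap A[0],A[7]; hi=6 → 1 8 6 9 4 2 5 10
A[mid]=1=1: mid=1
A[mid]=8>1: swap A[1],A[6]; hi=5 → 1 5 6 9 4 2 8 10
A[mid]=5>1: swap A[1],A[5]; hi=4 → 1 2 6 9 4 5 8 10
A[mid]=2>1: swap A[1],A[4]; hi=3 → 1 4 6 9 2 5 8 10
A[mid]=4>1: swap A[1],A[3]; hi=2 → 1 9 6 4 2 5 8 10
A[mid]=9>1: swap A[1],A[2]; hi=1 → 1 6 9 4 2 5 8 10
A[mid]=6>1: swap A[1],A[1]; hi=0 → 1 6 9 4 2 5 8 10
end: lo=0, hi=0; A = 1 6 9 4 2 5 8 10

(0, 0)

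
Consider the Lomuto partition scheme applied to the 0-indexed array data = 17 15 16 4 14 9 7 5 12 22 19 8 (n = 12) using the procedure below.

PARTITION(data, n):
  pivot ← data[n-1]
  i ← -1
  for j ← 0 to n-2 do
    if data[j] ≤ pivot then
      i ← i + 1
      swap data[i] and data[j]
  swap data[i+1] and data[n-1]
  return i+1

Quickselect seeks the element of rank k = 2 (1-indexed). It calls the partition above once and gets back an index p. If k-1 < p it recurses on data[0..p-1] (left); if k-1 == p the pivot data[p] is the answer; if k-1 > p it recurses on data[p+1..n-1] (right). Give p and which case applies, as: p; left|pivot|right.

pivot = data[11] = 8; i = -1
j=0: data[0]=17 > 8 → no swap
j=1: data[1]=15 > 8 → no swap
j=2: data[2]=16 > 8 → no swap
j=3: data[3]=4 ≤ 8 → i=0, swap data[0],data[3] → 4 15 16 17 14 9 7 5 12 22 19 8
j=4: data[4]=14 > 8 → no swap
j=5: data[5]=9 > 8 → no swap
j=6: data[6]=7 ≤ 8 → i=1, swap data[1],data[6] → 4 7 16 17 14 9 15 5 12 22 19 8
j=7: data[7]=5 ≤ 8 → i=2, swap data[2],data[7] → 4 7 5 17 14 9 15 16 12 22 19 8
j=8: data[8]=12 > 8 → no swap
j=9: data[9]=22 > 8 → no swap
j=10: data[10]=19 > 8 → no swap
final swap data[3],data[11] → 4 7 5 8 14 9 15 16 12 22 19 17; return 3
p = 3; k-1 = 1 < 3 ⇒ left

3; left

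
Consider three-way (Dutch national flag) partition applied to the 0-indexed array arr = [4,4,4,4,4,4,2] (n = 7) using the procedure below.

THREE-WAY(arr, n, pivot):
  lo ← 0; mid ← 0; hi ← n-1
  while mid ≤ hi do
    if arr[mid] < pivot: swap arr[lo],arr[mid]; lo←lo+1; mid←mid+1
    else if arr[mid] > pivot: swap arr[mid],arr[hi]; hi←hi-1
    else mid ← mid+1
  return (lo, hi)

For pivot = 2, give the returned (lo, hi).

(0, 0)

pivot = 2; lo=0, mid=0, hi=6
arr[mid]=4>2: swap arr[0],arr[6]; hi=5 → [2,4,4,4,4,4,4]
arr[mid]=2=2: mid=1
arr[mid]=4>2: swap arr[1],arr[5]; hi=4 → [2,4,4,4,4,4,4]
arr[mid]=4>2: swap arr[1],arr[4]; hi=3 → [2,4,4,4,4,4,4]
arr[mid]=4>2: swap arr[1],arr[3]; hi=2 → [2,4,4,4,4,4,4]
arr[mid]=4>2: swap arr[1],arr[2]; hi=1 → [2,4,4,4,4,4,4]
arr[mid]=4>2: swap arr[1],arr[1]; hi=0 → [2,4,4,4,4,4,4]
end: lo=0, hi=0; arr = [2,4,4,4,4,4,4]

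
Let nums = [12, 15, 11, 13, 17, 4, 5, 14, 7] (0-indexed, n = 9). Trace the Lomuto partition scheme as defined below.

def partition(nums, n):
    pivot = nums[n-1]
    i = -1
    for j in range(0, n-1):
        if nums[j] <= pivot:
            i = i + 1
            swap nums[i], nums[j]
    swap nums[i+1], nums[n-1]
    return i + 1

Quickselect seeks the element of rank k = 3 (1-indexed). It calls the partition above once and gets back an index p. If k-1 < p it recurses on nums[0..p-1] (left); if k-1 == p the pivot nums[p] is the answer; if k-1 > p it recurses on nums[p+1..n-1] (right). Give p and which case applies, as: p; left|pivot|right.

pivot = nums[8] = 7; i = -1
j=0: nums[0]=12 > 7 → no swap
j=1: nums[1]=15 > 7 → no swap
j=2: nums[2]=11 > 7 → no swap
j=3: nums[3]=13 > 7 → no swap
j=4: nums[4]=17 > 7 → no swap
j=5: nums[5]=4 ≤ 7 → i=0, swap nums[0],nums[5] → [4, 15, 11, 13, 17, 12, 5, 14, 7]
j=6: nums[6]=5 ≤ 7 → i=1, swap nums[1],nums[6] → [4, 5, 11, 13, 17, 12, 15, 14, 7]
j=7: nums[7]=14 > 7 → no swap
final swap nums[2],nums[8] → [4, 5, 7, 13, 17, 12, 15, 14, 11]; return 2
p = 2; k-1 = 2 == 2 ⇒ pivot

2; pivot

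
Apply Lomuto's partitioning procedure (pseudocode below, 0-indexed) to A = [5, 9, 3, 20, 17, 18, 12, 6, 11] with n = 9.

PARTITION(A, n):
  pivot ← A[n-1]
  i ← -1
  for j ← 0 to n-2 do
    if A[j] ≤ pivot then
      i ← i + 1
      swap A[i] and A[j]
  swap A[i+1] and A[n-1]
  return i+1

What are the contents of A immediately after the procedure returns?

pivot = A[8] = 11; i = -1
j=0: A[0]=5 ≤ 11 → i=0, swap A[0],A[0] (no change) → [5, 9, 3, 20, 17, 18, 12, 6, 11]
j=1: A[1]=9 ≤ 11 → i=1, swap A[1],A[1] (no change) → [5, 9, 3, 20, 17, 18, 12, 6, 11]
j=2: A[2]=3 ≤ 11 → i=2, swap A[2],A[2] (no change) → [5, 9, 3, 20, 17, 18, 12, 6, 11]
j=3: A[3]=20 > 11 → no swap
j=4: A[4]=17 > 11 → no swap
j=5: A[5]=18 > 11 → no swap
j=6: A[6]=12 > 11 → no swap
j=7: A[7]=6 ≤ 11 → i=3, swap A[3],A[7] → [5, 9, 3, 6, 17, 18, 12, 20, 11]
final swap A[4],A[8] → [5, 9, 3, 6, 11, 18, 12, 20, 17]; return 4

[5, 9, 3, 6, 11, 18, 12, 20, 17]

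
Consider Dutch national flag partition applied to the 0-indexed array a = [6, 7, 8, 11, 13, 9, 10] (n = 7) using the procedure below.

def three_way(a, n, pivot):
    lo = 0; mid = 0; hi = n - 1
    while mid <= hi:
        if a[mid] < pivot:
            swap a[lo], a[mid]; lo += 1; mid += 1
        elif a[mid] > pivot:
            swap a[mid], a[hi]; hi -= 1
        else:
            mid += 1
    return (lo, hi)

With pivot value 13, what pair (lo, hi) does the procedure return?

(6, 6)

pivot = 13; lo=0, mid=0, hi=6
a[mid]=6<13: swap a[0],a[0]; lo=1,mid=1 → [6, 7, 8, 11, 13, 9, 10]
a[mid]=7<13: swap a[1],a[1]; lo=2,mid=2 → [6, 7, 8, 11, 13, 9, 10]
a[mid]=8<13: swap a[2],a[2]; lo=3,mid=3 → [6, 7, 8, 11, 13, 9, 10]
a[mid]=11<13: swap a[3],a[3]; lo=4,mid=4 → [6, 7, 8, 11, 13, 9, 10]
a[mid]=13=13: mid=5
a[mid]=9<13: swap a[4],a[5]; lo=5,mid=6 → [6, 7, 8, 11, 9, 13, 10]
a[mid]=10<13: swap a[5],a[6]; lo=6,mid=7 → [6, 7, 8, 11, 9, 10, 13]
end: lo=6, hi=6; a = [6, 7, 8, 11, 9, 10, 13]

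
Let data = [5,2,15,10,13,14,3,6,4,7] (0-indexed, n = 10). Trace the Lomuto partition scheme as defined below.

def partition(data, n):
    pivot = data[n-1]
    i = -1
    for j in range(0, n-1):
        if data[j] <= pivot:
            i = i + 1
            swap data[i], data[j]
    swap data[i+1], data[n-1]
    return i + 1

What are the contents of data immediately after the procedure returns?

pivot=7, i=-1
j=0: 5≤7, i=0, swap(0,0) ⇒ [5,2,15,10,13,14,3,6,4,7]
j=1: 2≤7, i=1, swap(1,1) ⇒ [5,2,15,10,13,14,3,6,4,7]
j=2: 15>7, skip
j=3: 10>7, skip
j=4: 13>7, skip
j=5: 14>7, skip
j=6: 3≤7, i=2, swap(2,6) ⇒ [5,2,3,10,13,14,15,6,4,7]
j=7: 6≤7, i=3, swap(3,7) ⇒ [5,2,3,6,13,14,15,10,4,7]
j=8: 4≤7, i=4, swap(4,8) ⇒ [5,2,3,6,4,14,15,10,13,7]
swap(5,9) ⇒ [5,2,3,6,4,7,15,10,13,14]; return 5

[5,2,3,6,4,7,15,10,13,14]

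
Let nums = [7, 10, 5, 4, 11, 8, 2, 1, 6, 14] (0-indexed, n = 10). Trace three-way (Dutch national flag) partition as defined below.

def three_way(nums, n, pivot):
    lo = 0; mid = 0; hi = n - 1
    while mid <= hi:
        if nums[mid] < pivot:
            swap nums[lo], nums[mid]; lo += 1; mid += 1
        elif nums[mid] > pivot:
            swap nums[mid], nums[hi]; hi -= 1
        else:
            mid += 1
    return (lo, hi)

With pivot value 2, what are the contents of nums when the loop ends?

[1, 2, 4, 11, 8, 5, 10, 6, 14, 7]

lo=0 mid=0 hi=9
7>2: swap(0,9), hi=8 ⇒ [14, 10, 5, 4, 11, 8, 2, 1, 6, 7]
14>2: swap(0,8), hi=7 ⇒ [6, 10, 5, 4, 11, 8, 2, 1, 14, 7]
6>2: swap(0,7), hi=6 ⇒ [1, 10, 5, 4, 11, 8, 2, 6, 14, 7]
1<2: swap(0,0), lo=1 mid=1 ⇒ [1, 10, 5, 4, 11, 8, 2, 6, 14, 7]
10>2: swap(1,6), hi=5 ⇒ [1, 2, 5, 4, 11, 8, 10, 6, 14, 7]
2=2: mid=2
5>2: swap(2,5), hi=4 ⇒ [1, 2, 8, 4, 11, 5, 10, 6, 14, 7]
8>2: swap(2,4), hi=3 ⇒ [1, 2, 11, 4, 8, 5, 10, 6, 14, 7]
11>2: swap(2,3), hi=2 ⇒ [1, 2, 4, 11, 8, 5, 10, 6, 14, 7]
4>2: swap(2,2), hi=1 ⇒ [1, 2, 4, 11, 8, 5, 10, 6, 14, 7]
done. lo=1 hi=1; nums=[1, 2, 4, 11, 8, 5, 10, 6, 14, 7]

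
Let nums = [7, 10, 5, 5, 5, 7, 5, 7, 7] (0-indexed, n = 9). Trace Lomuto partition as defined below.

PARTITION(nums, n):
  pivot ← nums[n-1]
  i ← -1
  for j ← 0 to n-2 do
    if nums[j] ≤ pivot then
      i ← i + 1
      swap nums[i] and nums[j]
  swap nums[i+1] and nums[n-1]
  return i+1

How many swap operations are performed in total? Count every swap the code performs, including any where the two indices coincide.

8

pivot = nums[8] = 7; i = -1
j=0: nums[0]=7 ≤ 7 → i=0, swap nums[0],nums[0] (no change) → [7, 10, 5, 5, 5, 7, 5, 7, 7]
j=1: nums[1]=10 > 7 → no swap
j=2: nums[2]=5 ≤ 7 → i=1, swap nums[1],nums[2] → [7, 5, 10, 5, 5, 7, 5, 7, 7]
j=3: nums[3]=5 ≤ 7 → i=2, swap nums[2],nums[3] → [7, 5, 5, 10, 5, 7, 5, 7, 7]
j=4: nums[4]=5 ≤ 7 → i=3, swap nums[3],nums[4] → [7, 5, 5, 5, 10, 7, 5, 7, 7]
j=5: nums[5]=7 ≤ 7 → i=4, swap nums[4],nums[5] → [7, 5, 5, 5, 7, 10, 5, 7, 7]
j=6: nums[6]=5 ≤ 7 → i=5, swap nums[5],nums[6] → [7, 5, 5, 5, 7, 5, 10, 7, 7]
j=7: nums[7]=7 ≤ 7 → i=6, swap nums[6],nums[7] → [7, 5, 5, 5, 7, 5, 7, 10, 7]
final swap nums[7],nums[8] → [7, 5, 5, 5, 7, 5, 7, 7, 10]; return 7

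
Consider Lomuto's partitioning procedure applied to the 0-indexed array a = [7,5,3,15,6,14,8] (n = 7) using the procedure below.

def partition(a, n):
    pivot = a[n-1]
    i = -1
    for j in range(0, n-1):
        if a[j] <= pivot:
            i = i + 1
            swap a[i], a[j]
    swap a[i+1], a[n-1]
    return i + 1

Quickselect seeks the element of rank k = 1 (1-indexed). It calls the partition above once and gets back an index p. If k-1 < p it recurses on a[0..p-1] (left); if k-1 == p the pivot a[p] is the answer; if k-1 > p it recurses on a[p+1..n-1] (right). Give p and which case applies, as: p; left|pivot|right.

4; left

pivot = a[6] = 8; i = -1
j=0: a[0]=7 ≤ 8 → i=0, swap a[0],a[0] (no change) → [7,5,3,15,6,14,8]
j=1: a[1]=5 ≤ 8 → i=1, swap a[1],a[1] (no change) → [7,5,3,15,6,14,8]
j=2: a[2]=3 ≤ 8 → i=2, swap a[2],a[2] (no change) → [7,5,3,15,6,14,8]
j=3: a[3]=15 > 8 → no swap
j=4: a[4]=6 ≤ 8 → i=3, swap a[3],a[4] → [7,5,3,6,15,14,8]
j=5: a[5]=14 > 8 → no swap
final swap a[4],a[6] → [7,5,3,6,8,14,15]; return 4
p = 4; k-1 = 0 < 4 ⇒ left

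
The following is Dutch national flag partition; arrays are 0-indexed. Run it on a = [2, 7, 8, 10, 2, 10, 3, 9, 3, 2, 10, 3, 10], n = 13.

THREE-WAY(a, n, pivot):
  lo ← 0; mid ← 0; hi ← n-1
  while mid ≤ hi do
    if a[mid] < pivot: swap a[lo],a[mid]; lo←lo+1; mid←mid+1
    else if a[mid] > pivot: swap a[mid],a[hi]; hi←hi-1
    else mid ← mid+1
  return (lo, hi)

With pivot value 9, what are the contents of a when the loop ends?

[2, 7, 8, 3, 2, 2, 3, 3, 9, 10, 10, 10, 10]

lo=0 mid=0 hi=12
2<9: swap(0,0), lo=1 mid=1 ⇒ [2, 7, 8, 10, 2, 10, 3, 9, 3, 2, 10, 3, 10]
7<9: swap(1,1), lo=2 mid=2 ⇒ [2, 7, 8, 10, 2, 10, 3, 9, 3, 2, 10, 3, 10]
8<9: swap(2,2), lo=3 mid=3 ⇒ [2, 7, 8, 10, 2, 10, 3, 9, 3, 2, 10, 3, 10]
10>9: swap(3,12), hi=11 ⇒ [2, 7, 8, 10, 2, 10, 3, 9, 3, 2, 10, 3, 10]
10>9: swap(3,11), hi=10 ⇒ [2, 7, 8, 3, 2, 10, 3, 9, 3, 2, 10, 10, 10]
3<9: swap(3,3), lo=4 mid=4 ⇒ [2, 7, 8, 3, 2, 10, 3, 9, 3, 2, 10, 10, 10]
2<9: swap(4,4), lo=5 mid=5 ⇒ [2, 7, 8, 3, 2, 10, 3, 9, 3, 2, 10, 10, 10]
10>9: swap(5,10), hi=9 ⇒ [2, 7, 8, 3, 2, 10, 3, 9, 3, 2, 10, 10, 10]
10>9: swap(5,9), hi=8 ⇒ [2, 7, 8, 3, 2, 2, 3, 9, 3, 10, 10, 10, 10]
2<9: swap(5,5), lo=6 mid=6 ⇒ [2, 7, 8, 3, 2, 2, 3, 9, 3, 10, 10, 10, 10]
3<9: swap(6,6), lo=7 mid=7 ⇒ [2, 7, 8, 3, 2, 2, 3, 9, 3, 10, 10, 10, 10]
9=9: mid=8
3<9: swap(7,8), lo=8 mid=9 ⇒ [2, 7, 8, 3, 2, 2, 3, 3, 9, 10, 10, 10, 10]
done. lo=8 hi=8; a=[2, 7, 8, 3, 2, 2, 3, 3, 9, 10, 10, 10, 10]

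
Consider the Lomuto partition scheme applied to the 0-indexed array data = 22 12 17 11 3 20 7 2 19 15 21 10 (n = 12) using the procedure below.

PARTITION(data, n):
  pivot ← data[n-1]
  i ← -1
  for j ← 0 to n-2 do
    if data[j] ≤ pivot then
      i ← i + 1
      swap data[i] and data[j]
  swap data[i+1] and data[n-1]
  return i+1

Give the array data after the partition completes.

pivot=10, i=-1
j=0: 22>10, skip
j=1: 12>10, skip
j=2: 17>10, skip
j=3: 11>10, skip
j=4: 3≤10, i=0, swap(0,4) ⇒ 3 12 17 11 22 20 7 2 19 15 21 10
j=5: 20>10, skip
j=6: 7≤10, i=1, swap(1,6) ⇒ 3 7 17 11 22 20 12 2 19 15 21 10
j=7: 2≤10, i=2, swap(2,7) ⇒ 3 7 2 11 22 20 12 17 19 15 21 10
j=8: 19>10, skip
j=9: 15>10, skip
j=10: 21>10, skip
swap(3,11) ⇒ 3 7 2 10 22 20 12 17 19 15 21 11; return 3

3 7 2 10 22 20 12 17 19 15 21 11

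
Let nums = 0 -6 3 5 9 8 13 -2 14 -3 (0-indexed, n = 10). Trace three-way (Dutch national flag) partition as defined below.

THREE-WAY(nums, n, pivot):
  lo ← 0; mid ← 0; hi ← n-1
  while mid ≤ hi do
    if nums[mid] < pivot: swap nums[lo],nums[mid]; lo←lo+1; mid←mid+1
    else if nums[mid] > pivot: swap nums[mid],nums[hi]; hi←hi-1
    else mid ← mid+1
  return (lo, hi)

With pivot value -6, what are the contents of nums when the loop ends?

-6 3 5 9 8 13 -2 14 -3 0

pivot = -6; lo=0, mid=0, hi=9
nums[mid]=0>-6: swap nums[0],nums[9]; hi=8 → -3 -6 3 5 9 8 13 -2 14 0
nums[mid]=-3>-6: swap nums[0],nums[8]; hi=7 → 14 -6 3 5 9 8 13 -2 -3 0
nums[mid]=14>-6: swap nums[0],nums[7]; hi=6 → -2 -6 3 5 9 8 13 14 -3 0
nums[mid]=-2>-6: swap nums[0],nums[6]; hi=5 → 13 -6 3 5 9 8 -2 14 -3 0
nums[mid]=13>-6: swap nums[0],nums[5]; hi=4 → 8 -6 3 5 9 13 -2 14 -3 0
nums[mid]=8>-6: swap nums[0],nums[4]; hi=3 → 9 -6 3 5 8 13 -2 14 -3 0
nums[mid]=9>-6: swap nums[0],nums[3]; hi=2 → 5 -6 3 9 8 13 -2 14 -3 0
nums[mid]=5>-6: swap nums[0],nums[2]; hi=1 → 3 -6 5 9 8 13 -2 14 -3 0
nums[mid]=3>-6: swap nums[0],nums[1]; hi=0 → -6 3 5 9 8 13 -2 14 -3 0
nums[mid]=-6=-6: mid=1
end: lo=0, hi=0; nums = -6 3 5 9 8 13 -2 14 -3 0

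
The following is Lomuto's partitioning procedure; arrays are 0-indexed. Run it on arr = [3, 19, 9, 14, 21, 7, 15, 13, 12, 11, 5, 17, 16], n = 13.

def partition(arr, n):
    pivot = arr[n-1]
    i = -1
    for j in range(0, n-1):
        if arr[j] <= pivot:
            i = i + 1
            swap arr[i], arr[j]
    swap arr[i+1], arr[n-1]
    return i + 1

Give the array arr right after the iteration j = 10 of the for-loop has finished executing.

[3, 9, 14, 7, 15, 13, 12, 11, 5, 19, 21, 17, 16]

pivot = arr[12] = 16; i = -1
j=0: arr[0]=3 ≤ 16 → i=0, swap arr[0],arr[0] (no change) → [3, 19, 9, 14, 21, 7, 15, 13, 12, 11, 5, 17, 16]
j=1: arr[1]=19 > 16 → no swap
j=2: arr[2]=9 ≤ 16 → i=1, swap arr[1],arr[2] → [3, 9, 19, 14, 21, 7, 15, 13, 12, 11, 5, 17, 16]
j=3: arr[3]=14 ≤ 16 → i=2, swap arr[2],arr[3] → [3, 9, 14, 19, 21, 7, 15, 13, 12, 11, 5, 17, 16]
j=4: arr[4]=21 > 16 → no swap
j=5: arr[5]=7 ≤ 16 → i=3, swap arr[3],arr[5] → [3, 9, 14, 7, 21, 19, 15, 13, 12, 11, 5, 17, 16]
j=6: arr[6]=15 ≤ 16 → i=4, swap arr[4],arr[6] → [3, 9, 14, 7, 15, 19, 21, 13, 12, 11, 5, 17, 16]
j=7: arr[7]=13 ≤ 16 → i=5, swap arr[5],arr[7] → [3, 9, 14, 7, 15, 13, 21, 19, 12, 11, 5, 17, 16]
j=8: arr[8]=12 ≤ 16 → i=6, swap arr[6],arr[8] → [3, 9, 14, 7, 15, 13, 12, 19, 21, 11, 5, 17, 16]
j=9: arr[9]=11 ≤ 16 → i=7, swap arr[7],arr[9] → [3, 9, 14, 7, 15, 13, 12, 11, 21, 19, 5, 17, 16]
j=10: arr[10]=5 ≤ 16 → i=8, swap arr[8],arr[10] → [3, 9, 14, 7, 15, 13, 12, 11, 5, 19, 21, 17, 16]
(after j=10) arr = [3, 9, 14, 7, 15, 13, 12, 11, 5, 19, 21, 17, 16]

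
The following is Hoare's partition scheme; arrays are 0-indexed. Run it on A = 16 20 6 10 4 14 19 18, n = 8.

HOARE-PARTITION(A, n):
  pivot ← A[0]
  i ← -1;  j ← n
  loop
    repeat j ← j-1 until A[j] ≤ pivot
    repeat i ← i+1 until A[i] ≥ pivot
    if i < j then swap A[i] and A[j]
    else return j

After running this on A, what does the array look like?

14 4 6 10 20 16 19 18

pivot = A[0] = 16; i = -1, j = 8
j→5 (A[5]=14≤16), i→0 (A[0]=16≥16); i<j, swap → 14 20 6 10 4 16 19 18
j→4 (A[4]=4≤16), i→1 (A[1]=20≥16); i<j, swap → 14 4 6 10 20 16 19 18
j→3, i→4; i≥j, return j=3. A = 14 4 6 10 20 16 19 18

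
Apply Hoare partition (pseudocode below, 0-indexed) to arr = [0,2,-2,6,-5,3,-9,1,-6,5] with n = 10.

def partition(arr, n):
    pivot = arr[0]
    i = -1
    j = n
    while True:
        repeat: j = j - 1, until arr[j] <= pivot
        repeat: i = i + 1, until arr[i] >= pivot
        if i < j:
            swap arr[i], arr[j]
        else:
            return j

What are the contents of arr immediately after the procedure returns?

pivot = arr[0] = 0; i = -1, j = 10
j→8 (arr[8]=-6≤0), i→0 (arr[0]=0≥0); i<j, swap → [-6,2,-2,6,-5,3,-9,1,0,5]
j→6 (arr[6]=-9≤0), i→1 (arr[1]=2≥0); i<j, swap → [-6,-9,-2,6,-5,3,2,1,0,5]
j→4 (arr[4]=-5≤0), i→3 (arr[3]=6≥0); i<j, swap → [-6,-9,-2,-5,6,3,2,1,0,5]
j→3, i→4; i≥j, return j=3. arr = [-6,-9,-2,-5,6,3,2,1,0,5]

[-6,-9,-2,-5,6,3,2,1,0,5]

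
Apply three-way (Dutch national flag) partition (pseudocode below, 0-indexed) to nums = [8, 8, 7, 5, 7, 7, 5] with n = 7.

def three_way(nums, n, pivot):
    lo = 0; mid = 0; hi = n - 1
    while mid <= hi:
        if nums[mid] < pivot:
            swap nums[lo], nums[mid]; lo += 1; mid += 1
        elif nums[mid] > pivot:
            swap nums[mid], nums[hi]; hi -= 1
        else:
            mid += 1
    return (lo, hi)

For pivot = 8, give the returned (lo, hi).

lo=0 mid=0 hi=6
8=8: mid=1
8=8: mid=2
7<8: swap(0,2), lo=1 mid=3 ⇒ [7, 8, 8, 5, 7, 7, 5]
5<8: swap(1,3), lo=2 mid=4 ⇒ [7, 5, 8, 8, 7, 7, 5]
7<8: swap(2,4), lo=3 mid=5 ⇒ [7, 5, 7, 8, 8, 7, 5]
7<8: swap(3,5), lo=4 mid=6 ⇒ [7, 5, 7, 7, 8, 8, 5]
5<8: swap(4,6), lo=5 mid=7 ⇒ [7, 5, 7, 7, 5, 8, 8]
done. lo=5 hi=6; nums=[7, 5, 7, 7, 5, 8, 8]

(5, 6)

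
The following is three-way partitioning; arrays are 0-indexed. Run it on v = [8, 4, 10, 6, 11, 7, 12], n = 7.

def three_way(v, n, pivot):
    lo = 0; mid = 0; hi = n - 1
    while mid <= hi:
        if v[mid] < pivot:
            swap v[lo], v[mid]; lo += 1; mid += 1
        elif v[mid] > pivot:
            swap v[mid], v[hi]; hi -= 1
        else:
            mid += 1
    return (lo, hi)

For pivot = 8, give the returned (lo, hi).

lo=0 mid=0 hi=6
8=8: mid=1
4<8: swap(0,1), lo=1 mid=2 ⇒ [4, 8, 10, 6, 11, 7, 12]
10>8: swap(2,6), hi=5 ⇒ [4, 8, 12, 6, 11, 7, 10]
12>8: swap(2,5), hi=4 ⇒ [4, 8, 7, 6, 11, 12, 10]
7<8: swap(1,2), lo=2 mid=3 ⇒ [4, 7, 8, 6, 11, 12, 10]
6<8: swap(2,3), lo=3 mid=4 ⇒ [4, 7, 6, 8, 11, 12, 10]
11>8: swap(4,4), hi=3 ⇒ [4, 7, 6, 8, 11, 12, 10]
done. lo=3 hi=3; v=[4, 7, 6, 8, 11, 12, 10]

(3, 3)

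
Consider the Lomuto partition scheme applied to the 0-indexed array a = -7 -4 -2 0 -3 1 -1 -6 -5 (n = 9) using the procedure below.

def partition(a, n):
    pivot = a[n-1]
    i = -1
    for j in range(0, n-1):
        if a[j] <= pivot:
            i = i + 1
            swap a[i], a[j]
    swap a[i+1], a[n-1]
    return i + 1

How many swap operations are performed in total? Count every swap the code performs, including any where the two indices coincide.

pivot = a[8] = -5; i = -1
j=0: a[0]=-7 ≤ -5 → i=0, swap a[0],a[0] (no change) → -7 -4 -2 0 -3 1 -1 -6 -5
j=1: a[1]=-4 > -5 → no swap
j=2: a[2]=-2 > -5 → no swap
j=3: a[3]=0 > -5 → no swap
j=4: a[4]=-3 > -5 → no swap
j=5: a[5]=1 > -5 → no swap
j=6: a[6]=-1 > -5 → no swap
j=7: a[7]=-6 ≤ -5 → i=1, swap a[1],a[7] → -7 -6 -2 0 -3 1 -1 -4 -5
final swap a[2],a[8] → -7 -6 -5 0 -3 1 -1 -4 -2; return 2

3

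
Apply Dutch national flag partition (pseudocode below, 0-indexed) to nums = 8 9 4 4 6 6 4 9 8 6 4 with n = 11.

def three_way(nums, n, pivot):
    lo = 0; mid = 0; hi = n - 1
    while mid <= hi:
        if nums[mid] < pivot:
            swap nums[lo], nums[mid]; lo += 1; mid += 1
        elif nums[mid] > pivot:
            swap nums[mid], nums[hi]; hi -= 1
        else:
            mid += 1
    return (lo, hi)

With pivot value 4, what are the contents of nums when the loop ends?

4 4 4 4 6 6 9 8 6 9 8

pivot = 4; lo=0, mid=0, hi=10
nums[mid]=8>4: swap nums[0],nums[10]; hi=9 → 4 9 4 4 6 6 4 9 8 6 8
nums[mid]=4=4: mid=1
nums[mid]=9>4: swap nums[1],nums[9]; hi=8 → 4 6 4 4 6 6 4 9 8 9 8
nums[mid]=6>4: swap nums[1],nums[8]; hi=7 → 4 8 4 4 6 6 4 9 6 9 8
nums[mid]=8>4: swap nums[1],nums[7]; hi=6 → 4 9 4 4 6 6 4 8 6 9 8
nums[mid]=9>4: swap nums[1],nums[6]; hi=5 → 4 4 4 4 6 6 9 8 6 9 8
nums[mid]=4=4: mid=2
nums[mid]=4=4: mid=3
nums[mid]=4=4: mid=4
nums[mid]=6>4: swap nums[4],nums[5]; hi=4 → 4 4 4 4 6 6 9 8 6 9 8
nums[mid]=6>4: swap nums[4],nums[4]; hi=3 → 4 4 4 4 6 6 9 8 6 9 8
end: lo=0, hi=3; nums = 4 4 4 4 6 6 9 8 6 9 8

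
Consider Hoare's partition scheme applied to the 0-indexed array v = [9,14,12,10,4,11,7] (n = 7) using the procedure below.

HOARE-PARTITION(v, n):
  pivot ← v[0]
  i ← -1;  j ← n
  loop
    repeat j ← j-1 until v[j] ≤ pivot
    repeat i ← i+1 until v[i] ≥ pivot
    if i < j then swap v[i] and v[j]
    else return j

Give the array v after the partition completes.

[7,4,12,10,14,11,9]

pivot = v[0] = 9; i = -1, j = 7
j→6 (v[6]=7≤9), i→0 (v[0]=9≥9); i<j, swap → [7,14,12,10,4,11,9]
j→4 (v[4]=4≤9), i→1 (v[1]=14≥9); i<j, swap → [7,4,12,10,14,11,9]
j→1, i→2; i≥j, return j=1. v = [7,4,12,10,14,11,9]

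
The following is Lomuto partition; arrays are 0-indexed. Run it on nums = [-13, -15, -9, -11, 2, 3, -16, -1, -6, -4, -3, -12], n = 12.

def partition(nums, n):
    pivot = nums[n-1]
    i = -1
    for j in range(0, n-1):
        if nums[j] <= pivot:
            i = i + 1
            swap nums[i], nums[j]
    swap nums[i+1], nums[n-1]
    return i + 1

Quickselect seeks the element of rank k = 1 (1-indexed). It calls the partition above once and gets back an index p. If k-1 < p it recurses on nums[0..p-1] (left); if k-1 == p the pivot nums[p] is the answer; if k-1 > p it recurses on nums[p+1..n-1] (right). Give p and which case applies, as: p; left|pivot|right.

pivot=-12, i=-1
j=0: -13≤-12, i=0, swap(0,0) ⇒ [-13, -15, -9, -11, 2, 3, -16, -1, -6, -4, -3, -12]
j=1: -15≤-12, i=1, swap(1,1) ⇒ [-13, -15, -9, -11, 2, 3, -16, -1, -6, -4, -3, -12]
j=2: -9>-12, skip
j=3: -11>-12, skip
j=4: 2>-12, skip
j=5: 3>-12, skip
j=6: -16≤-12, i=2, swap(2,6) ⇒ [-13, -15, -16, -11, 2, 3, -9, -1, -6, -4, -3, -12]
j=7: -1>-12, skip
j=8: -6>-12, skip
j=9: -4>-12, skip
j=10: -3>-12, skip
swap(3,11) ⇒ [-13, -15, -16, -12, 2, 3, -9, -1, -6, -4, -3, -11]; return 3
p = 3; k-1 = 0 < 3 ⇒ left

3; left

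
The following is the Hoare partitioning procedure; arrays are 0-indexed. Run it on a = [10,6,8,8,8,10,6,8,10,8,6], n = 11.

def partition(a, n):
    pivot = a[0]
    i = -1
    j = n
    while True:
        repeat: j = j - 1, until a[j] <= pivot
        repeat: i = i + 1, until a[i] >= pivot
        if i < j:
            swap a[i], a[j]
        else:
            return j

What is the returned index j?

8

pivot = a[0] = 10; i = -1, j = 11
j→10 (a[10]=6≤10), i→0 (a[0]=10≥10); i<j, swap → [6,6,8,8,8,10,6,8,10,8,10]
j→9 (a[9]=8≤10), i→5 (a[5]=10≥10); i<j, swap → [6,6,8,8,8,8,6,8,10,10,10]
j→8, i→8; i≥j, return j=8. a = [6,6,8,8,8,8,6,8,10,10,10]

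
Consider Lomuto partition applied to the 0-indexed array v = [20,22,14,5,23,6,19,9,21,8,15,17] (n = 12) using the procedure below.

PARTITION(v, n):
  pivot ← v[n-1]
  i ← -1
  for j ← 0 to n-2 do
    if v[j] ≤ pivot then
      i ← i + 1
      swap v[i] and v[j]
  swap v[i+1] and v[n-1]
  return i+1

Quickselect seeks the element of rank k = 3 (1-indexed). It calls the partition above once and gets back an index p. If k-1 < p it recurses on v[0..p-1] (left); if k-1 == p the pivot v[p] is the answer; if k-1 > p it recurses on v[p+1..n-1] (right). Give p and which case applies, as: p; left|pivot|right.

pivot = v[11] = 17; i = -1
j=0: v[0]=20 > 17 → no swap
j=1: v[1]=22 > 17 → no swap
j=2: v[2]=14 ≤ 17 → i=0, swap v[0],v[2] → [14,22,20,5,23,6,19,9,21,8,15,17]
j=3: v[3]=5 ≤ 17 → i=1, swap v[1],v[3] → [14,5,20,22,23,6,19,9,21,8,15,17]
j=4: v[4]=23 > 17 → no swap
j=5: v[5]=6 ≤ 17 → i=2, swap v[2],v[5] → [14,5,6,22,23,20,19,9,21,8,15,17]
j=6: v[6]=19 > 17 → no swap
j=7: v[7]=9 ≤ 17 → i=3, swap v[3],v[7] → [14,5,6,9,23,20,19,22,21,8,15,17]
j=8: v[8]=21 > 17 → no swap
j=9: v[9]=8 ≤ 17 → i=4, swap v[4],v[9] → [14,5,6,9,8,20,19,22,21,23,15,17]
j=10: v[10]=15 ≤ 17 → i=5, swap v[5],v[10] → [14,5,6,9,8,15,19,22,21,23,20,17]
final swap v[6],v[11] → [14,5,6,9,8,15,17,22,21,23,20,19]; return 6
p = 6; k-1 = 2 < 6 ⇒ left

6; left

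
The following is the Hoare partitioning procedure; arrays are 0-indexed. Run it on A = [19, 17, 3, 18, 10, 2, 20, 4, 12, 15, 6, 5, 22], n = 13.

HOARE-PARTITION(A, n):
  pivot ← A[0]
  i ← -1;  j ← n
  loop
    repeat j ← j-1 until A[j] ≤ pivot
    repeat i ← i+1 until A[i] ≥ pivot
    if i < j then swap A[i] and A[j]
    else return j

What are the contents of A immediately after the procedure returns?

[5, 17, 3, 18, 10, 2, 6, 4, 12, 15, 20, 19, 22]

pivot = A[0] = 19; i = -1, j = 13
j→11 (A[11]=5≤19), i→0 (A[0]=19≥19); i<j, swap → [5, 17, 3, 18, 10, 2, 20, 4, 12, 15, 6, 19, 22]
j→10 (A[10]=6≤19), i→6 (A[6]=20≥19); i<j, swap → [5, 17, 3, 18, 10, 2, 6, 4, 12, 15, 20, 19, 22]
j→9, i→10; i≥j, return j=9. A = [5, 17, 3, 18, 10, 2, 6, 4, 12, 15, 20, 19, 22]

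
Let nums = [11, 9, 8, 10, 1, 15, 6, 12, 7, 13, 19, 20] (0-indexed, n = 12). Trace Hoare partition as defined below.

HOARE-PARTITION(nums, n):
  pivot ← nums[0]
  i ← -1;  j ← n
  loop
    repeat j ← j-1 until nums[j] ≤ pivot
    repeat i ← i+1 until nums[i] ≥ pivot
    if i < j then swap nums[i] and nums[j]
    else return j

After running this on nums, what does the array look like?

pivot = nums[0] = 11; i = -1, j = 12
j→8 (nums[8]=7≤11), i→0 (nums[0]=11≥11); i<j, swap → [7, 9, 8, 10, 1, 15, 6, 12, 11, 13, 19, 20]
j→6 (nums[6]=6≤11), i→5 (nums[5]=15≥11); i<j, swap → [7, 9, 8, 10, 1, 6, 15, 12, 11, 13, 19, 20]
j→5, i→6; i≥j, return j=5. nums = [7, 9, 8, 10, 1, 6, 15, 12, 11, 13, 19, 20]

[7, 9, 8, 10, 1, 6, 15, 12, 11, 13, 19, 20]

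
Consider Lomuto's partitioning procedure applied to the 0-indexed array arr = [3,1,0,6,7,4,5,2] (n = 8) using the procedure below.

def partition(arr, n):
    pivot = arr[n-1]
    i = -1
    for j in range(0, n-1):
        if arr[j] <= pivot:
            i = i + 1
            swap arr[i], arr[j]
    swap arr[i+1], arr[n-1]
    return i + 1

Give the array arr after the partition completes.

[1,0,2,6,7,4,5,3]

pivot = arr[7] = 2; i = -1
j=0: arr[0]=3 > 2 → no swap
j=1: arr[1]=1 ≤ 2 → i=0, swap arr[0],arr[1] → [1,3,0,6,7,4,5,2]
j=2: arr[2]=0 ≤ 2 → i=1, swap arr[1],arr[2] → [1,0,3,6,7,4,5,2]
j=3: arr[3]=6 > 2 → no swap
j=4: arr[4]=7 > 2 → no swap
j=5: arr[5]=4 > 2 → no swap
j=6: arr[6]=5 > 2 → no swap
final swap arr[2],arr[7] → [1,0,2,6,7,4,5,3]; return 2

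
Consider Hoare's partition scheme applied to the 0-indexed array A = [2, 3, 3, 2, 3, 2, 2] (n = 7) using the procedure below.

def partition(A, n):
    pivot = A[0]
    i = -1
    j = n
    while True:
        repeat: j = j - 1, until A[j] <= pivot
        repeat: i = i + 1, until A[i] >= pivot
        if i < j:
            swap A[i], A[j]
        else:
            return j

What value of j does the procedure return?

2

pivot=2
j stops at 6 (2), i stops at 0 (2); swap ⇒ [2, 3, 3, 2, 3, 2, 2]
j stops at 5 (2), i stops at 1 (3); swap ⇒ [2, 2, 3, 2, 3, 3, 2]
j stops at 3 (2), i stops at 2 (3); swap ⇒ [2, 2, 2, 3, 3, 3, 2]
j stops at 2, i stops at 3; i≥j ⇒ return 2. A=[2, 2, 2, 3, 3, 3, 2]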